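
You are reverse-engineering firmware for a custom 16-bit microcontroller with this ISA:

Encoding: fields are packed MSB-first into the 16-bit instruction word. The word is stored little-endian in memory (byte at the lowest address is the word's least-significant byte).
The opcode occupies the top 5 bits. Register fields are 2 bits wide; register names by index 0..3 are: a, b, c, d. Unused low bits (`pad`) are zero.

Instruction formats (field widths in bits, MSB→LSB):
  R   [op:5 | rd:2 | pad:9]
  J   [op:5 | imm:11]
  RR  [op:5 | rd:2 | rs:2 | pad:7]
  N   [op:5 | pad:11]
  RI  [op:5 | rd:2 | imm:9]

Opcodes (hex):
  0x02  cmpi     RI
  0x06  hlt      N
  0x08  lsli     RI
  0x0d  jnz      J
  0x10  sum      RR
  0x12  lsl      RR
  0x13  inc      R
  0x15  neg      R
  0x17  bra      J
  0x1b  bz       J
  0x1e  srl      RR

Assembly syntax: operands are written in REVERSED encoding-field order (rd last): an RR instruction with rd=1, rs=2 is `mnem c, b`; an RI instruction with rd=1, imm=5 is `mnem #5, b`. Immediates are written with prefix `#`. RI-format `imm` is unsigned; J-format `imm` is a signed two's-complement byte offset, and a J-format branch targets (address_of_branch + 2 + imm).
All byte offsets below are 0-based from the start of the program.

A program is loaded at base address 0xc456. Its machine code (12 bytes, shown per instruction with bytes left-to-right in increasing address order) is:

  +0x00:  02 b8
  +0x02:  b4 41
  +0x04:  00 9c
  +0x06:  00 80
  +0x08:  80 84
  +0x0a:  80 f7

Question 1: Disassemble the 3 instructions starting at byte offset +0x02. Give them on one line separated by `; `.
lsli #436, a; inc c; sum a, a

@+02  little-endian(b4 41) = 0x41b4
  op=0x41b4>>11=0x8 ⇒ lsli (RI)
  rd: (w>>9)&0x3=0x0 → a
  imm: (w>>0)&0x1ff=0x1b4 → #436
@+04  little-endian(00 9c) = 0x9c00
  op=0x9c00>>11=0x13 ⇒ inc (R)
  rd: (w>>9)&0x3=0x2 → c
@+06  little-endian(00 80) = 0x8000
  op=0x8000>>11=0x10 ⇒ sum (RR)
  rd: (w>>9)&0x3=0x0 → a
  rs: (w>>7)&0x3=0x0 → a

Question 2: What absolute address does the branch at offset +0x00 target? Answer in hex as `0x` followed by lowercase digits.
0xc45a

[00] 02 b8 → 0xb802
  opcode bits[15:11]=0x17: bra/J
  imm: (w>>0)&0x7ff=0x2 → #2
  target = base 0xc456 + off 0x00 + 2 + imm 2 = 0xc45a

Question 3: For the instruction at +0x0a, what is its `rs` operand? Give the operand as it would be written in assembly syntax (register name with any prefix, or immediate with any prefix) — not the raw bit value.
[0a] 80 f7 → 0xf780
  op=0xf780>>11=0x1e ⇒ srl (RR)
  rd@[10:9]=0x3 ⇒ d
  rs@[8:7]=0x3 ⇒ d

d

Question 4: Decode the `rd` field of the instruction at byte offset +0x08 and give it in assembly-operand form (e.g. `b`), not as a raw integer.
c

off 0x08: read 80 84 as little → 0x8480
  opcode bits[15:11]=0x10: sum/RR
  [10:9] rd=2 = c
  [8:7] rs=1 = b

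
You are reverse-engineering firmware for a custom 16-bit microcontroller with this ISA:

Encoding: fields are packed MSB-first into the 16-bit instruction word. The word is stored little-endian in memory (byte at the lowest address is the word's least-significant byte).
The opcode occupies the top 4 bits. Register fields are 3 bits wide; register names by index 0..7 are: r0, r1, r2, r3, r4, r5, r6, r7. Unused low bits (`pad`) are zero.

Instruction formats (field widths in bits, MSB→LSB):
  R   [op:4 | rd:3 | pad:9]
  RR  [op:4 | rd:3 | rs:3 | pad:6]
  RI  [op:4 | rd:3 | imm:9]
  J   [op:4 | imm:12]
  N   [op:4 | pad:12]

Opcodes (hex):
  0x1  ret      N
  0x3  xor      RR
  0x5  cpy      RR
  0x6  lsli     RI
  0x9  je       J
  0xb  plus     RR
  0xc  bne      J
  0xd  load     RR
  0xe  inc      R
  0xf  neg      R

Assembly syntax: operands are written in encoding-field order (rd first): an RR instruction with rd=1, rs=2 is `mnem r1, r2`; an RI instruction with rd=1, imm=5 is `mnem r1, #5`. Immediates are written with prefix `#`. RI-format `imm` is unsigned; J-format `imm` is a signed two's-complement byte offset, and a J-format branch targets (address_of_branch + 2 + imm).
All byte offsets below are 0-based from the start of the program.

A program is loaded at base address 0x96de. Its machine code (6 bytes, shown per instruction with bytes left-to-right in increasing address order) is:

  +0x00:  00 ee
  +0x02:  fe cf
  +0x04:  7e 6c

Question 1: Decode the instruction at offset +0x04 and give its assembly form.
+0x04: 7e 6c ⇒ word 0x6c7e (little)
  opcode bits[15:12]=0x6: lsli/RI
  rd@[11:9]=0x6 ⇒ r6
  imm@[8:0]=0x7e ⇒ #126

lsli r6, #126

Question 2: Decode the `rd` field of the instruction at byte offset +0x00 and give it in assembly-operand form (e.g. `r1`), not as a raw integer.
[00] 00 ee → 0xee00
  top 4b → 0xe → inc [R]
  rd@[11:9]=0x7 ⇒ r7

r7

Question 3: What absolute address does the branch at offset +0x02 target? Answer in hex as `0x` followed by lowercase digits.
0x96e0

@+02  little-endian(fe cf) = 0xcffe
  opcode bits[15:12]=0xc: bne/J
  imm: (w>>0)&0xfff=0xffe (s12→-2) → #-2
  target = base 0x96de + off 0x02 + 2 + imm -2 = 0x96e0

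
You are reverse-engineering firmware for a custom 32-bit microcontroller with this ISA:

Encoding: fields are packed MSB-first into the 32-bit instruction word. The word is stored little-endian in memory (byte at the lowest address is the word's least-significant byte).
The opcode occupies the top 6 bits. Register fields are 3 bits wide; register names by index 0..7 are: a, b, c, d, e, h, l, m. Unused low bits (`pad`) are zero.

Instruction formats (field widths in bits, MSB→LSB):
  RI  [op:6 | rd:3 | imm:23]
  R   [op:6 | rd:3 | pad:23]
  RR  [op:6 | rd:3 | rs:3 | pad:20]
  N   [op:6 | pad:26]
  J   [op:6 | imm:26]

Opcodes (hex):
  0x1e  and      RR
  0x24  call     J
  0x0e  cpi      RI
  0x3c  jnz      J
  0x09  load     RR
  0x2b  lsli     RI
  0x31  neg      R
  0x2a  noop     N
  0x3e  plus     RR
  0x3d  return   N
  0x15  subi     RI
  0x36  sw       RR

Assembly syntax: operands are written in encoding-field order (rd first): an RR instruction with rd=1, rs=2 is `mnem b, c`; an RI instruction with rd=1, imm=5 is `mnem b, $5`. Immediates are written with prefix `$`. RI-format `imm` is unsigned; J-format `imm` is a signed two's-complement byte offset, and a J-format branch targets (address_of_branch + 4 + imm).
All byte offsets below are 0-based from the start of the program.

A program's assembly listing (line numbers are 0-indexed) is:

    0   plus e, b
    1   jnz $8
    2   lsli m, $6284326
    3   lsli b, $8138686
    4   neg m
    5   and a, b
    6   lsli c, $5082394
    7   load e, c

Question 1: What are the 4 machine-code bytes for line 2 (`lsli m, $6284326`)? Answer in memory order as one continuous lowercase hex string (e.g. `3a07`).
26e4dfaf

L2: lsli op=0x2b:6|rd=7:3|imm=6284326:23 ⇒ 0xafdfe426 ⇒ little 26 e4 df af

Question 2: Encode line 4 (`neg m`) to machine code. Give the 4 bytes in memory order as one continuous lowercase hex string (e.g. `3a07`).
000080c7

line 4 (neg): pack op=0x31:6|rd=7:3|pad=0:23 = 0xc7800000; little→ 00 00 80 c7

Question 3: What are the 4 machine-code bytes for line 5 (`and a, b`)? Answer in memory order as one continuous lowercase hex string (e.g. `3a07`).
L5: and op=0x1e:6|rd=0:3|rs=1:3|pad=0:20 ⇒ 0x78100000 ⇒ little 00 00 10 78

00001078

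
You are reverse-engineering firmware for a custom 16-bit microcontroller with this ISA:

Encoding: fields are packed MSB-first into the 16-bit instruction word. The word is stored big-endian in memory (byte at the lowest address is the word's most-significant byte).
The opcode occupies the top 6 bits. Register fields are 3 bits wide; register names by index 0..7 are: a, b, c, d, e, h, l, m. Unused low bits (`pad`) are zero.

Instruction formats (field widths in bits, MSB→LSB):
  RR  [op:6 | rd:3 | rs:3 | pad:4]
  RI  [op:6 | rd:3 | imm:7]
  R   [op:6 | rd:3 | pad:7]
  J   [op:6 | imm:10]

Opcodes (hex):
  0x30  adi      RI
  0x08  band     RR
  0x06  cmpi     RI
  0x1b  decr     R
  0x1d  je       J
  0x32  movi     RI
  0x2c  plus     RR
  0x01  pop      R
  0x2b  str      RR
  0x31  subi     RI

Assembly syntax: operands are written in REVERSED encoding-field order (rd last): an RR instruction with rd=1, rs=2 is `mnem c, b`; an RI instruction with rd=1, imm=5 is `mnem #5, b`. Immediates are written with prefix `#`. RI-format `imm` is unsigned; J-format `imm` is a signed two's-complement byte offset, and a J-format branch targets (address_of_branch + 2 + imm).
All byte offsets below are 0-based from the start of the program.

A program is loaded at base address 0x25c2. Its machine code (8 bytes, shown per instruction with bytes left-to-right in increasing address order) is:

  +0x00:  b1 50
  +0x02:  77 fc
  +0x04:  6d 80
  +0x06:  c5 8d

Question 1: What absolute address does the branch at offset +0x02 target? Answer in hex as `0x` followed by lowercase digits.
0x25c2

off 0x02: read 77 fc as big → 0x77fc
  top 6b → 0x1d → je [J]
  [9:0] imm=1020 (s10→-4) = #-4
  target = base 0x25c2 + off 0x02 + 2 + imm -4 = 0x25c2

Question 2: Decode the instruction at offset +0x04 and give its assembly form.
decr d

+0x04: 6d 80 ⇒ word 0x6d80 (big)
  top 6b → 0x1b → decr [R]
  rd@[9:7]=0x3 ⇒ d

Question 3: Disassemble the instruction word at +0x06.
subi #13, d

[06] c5 8d → 0xc58d
  opcode bits[15:10]=0x31: subi/RI
  rd@[9:7]=0x3 ⇒ d
  imm@[6:0]=0xd ⇒ #13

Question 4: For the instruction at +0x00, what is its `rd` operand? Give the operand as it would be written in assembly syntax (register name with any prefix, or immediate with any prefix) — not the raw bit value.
[00] b1 50 → 0xb150
  op=0xb150>>10=0x2c ⇒ plus (RR)
  rd@[9:7]=0x2 ⇒ c
  rs@[6:4]=0x5 ⇒ h

c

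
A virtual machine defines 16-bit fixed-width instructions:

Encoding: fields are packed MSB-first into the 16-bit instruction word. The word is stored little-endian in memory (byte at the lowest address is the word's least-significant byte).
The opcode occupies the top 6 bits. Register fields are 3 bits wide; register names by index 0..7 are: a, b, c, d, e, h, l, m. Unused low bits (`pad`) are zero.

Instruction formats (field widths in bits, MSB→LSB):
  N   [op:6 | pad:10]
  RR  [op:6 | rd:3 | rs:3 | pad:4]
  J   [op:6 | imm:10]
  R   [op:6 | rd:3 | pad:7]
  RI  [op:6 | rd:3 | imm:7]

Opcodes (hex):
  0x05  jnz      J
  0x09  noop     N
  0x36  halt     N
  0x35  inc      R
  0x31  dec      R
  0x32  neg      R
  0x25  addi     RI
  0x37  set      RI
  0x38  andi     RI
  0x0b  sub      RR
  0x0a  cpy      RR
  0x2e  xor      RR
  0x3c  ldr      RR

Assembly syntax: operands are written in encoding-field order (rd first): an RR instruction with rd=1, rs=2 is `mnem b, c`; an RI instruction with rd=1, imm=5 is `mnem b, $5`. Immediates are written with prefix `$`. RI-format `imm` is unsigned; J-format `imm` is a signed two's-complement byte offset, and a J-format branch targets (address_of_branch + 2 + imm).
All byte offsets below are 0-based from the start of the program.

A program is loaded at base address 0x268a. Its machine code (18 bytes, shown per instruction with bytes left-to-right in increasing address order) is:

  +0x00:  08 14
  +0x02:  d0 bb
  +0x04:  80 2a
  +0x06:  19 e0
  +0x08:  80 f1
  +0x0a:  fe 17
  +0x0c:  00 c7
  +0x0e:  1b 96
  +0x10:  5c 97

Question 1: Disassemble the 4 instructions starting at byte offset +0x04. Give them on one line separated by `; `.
cpy h, a; andi a, $25; ldr d, a; jnz $-2

+0x04: 80 2a ⇒ word 0x2a80 (little)
  opcode bits[15:10]=0xa: cpy/RR
  [9:7] rd=5 = h
  [6:4] rs=0 = a
+0x06: 19 e0 ⇒ word 0xe019 (little)
  opcode bits[15:10]=0x38: andi/RI
  [9:7] rd=0 = a
  [6:0] imm=25 = $25
+0x08: 80 f1 ⇒ word 0xf180 (little)
  opcode bits[15:10]=0x3c: ldr/RR
  [9:7] rd=3 = d
  [6:4] rs=0 = a
+0x0a: fe 17 ⇒ word 0x17fe (little)
  opcode bits[15:10]=0x5: jnz/J
  [9:0] imm=1022 (s10→-2) = $-2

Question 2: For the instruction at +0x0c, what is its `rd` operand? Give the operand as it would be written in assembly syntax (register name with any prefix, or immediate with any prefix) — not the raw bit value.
off 0x0c: read 00 c7 as little → 0xc700
  opcode bits[15:10]=0x31: dec/R
  rd@[9:7]=0x6 ⇒ l

l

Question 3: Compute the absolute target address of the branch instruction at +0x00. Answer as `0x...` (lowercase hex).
0x2694

+0x00: 08 14 ⇒ word 0x1408 (little)
  top 6b → 0x5 → jnz [J]
  [9:0] imm=8 = $8
  target = base 0x268a + off 0x00 + 2 + imm 8 = 0x2694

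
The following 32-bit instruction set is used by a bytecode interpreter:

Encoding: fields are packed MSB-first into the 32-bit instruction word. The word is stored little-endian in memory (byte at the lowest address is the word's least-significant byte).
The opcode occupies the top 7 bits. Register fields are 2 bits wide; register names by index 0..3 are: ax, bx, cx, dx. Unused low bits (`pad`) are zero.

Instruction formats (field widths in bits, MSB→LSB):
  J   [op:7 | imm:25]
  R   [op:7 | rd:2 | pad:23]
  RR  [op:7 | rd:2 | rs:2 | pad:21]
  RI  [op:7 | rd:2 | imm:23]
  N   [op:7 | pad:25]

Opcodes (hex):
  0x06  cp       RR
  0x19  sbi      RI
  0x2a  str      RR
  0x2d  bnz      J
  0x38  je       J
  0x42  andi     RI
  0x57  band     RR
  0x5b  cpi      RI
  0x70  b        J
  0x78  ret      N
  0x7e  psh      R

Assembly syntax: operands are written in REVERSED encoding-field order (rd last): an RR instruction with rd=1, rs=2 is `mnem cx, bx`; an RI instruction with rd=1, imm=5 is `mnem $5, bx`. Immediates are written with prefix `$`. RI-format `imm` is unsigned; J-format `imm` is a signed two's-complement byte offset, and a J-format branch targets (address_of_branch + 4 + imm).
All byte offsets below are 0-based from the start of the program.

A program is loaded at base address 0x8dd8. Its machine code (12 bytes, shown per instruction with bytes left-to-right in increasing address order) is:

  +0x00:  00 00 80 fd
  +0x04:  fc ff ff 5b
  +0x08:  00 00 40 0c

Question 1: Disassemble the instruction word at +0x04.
bnz $-4

+0x04: fc ff ff 5b ⇒ word 0x5bfffffc (little)
  op=0x5bfffffc>>25=0x2d ⇒ bnz (J)
  imm@[24:0]=0x1fffffc (s25→-4) ⇒ $-4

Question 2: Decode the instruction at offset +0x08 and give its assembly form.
cp cx, ax

+0x08: 00 00 40 0c ⇒ word 0x0c400000 (little)
  top 7b → 0x6 → cp [RR]
  rd: (w>>23)&0x3=0x0 → ax
  rs: (w>>21)&0x3=0x2 → cx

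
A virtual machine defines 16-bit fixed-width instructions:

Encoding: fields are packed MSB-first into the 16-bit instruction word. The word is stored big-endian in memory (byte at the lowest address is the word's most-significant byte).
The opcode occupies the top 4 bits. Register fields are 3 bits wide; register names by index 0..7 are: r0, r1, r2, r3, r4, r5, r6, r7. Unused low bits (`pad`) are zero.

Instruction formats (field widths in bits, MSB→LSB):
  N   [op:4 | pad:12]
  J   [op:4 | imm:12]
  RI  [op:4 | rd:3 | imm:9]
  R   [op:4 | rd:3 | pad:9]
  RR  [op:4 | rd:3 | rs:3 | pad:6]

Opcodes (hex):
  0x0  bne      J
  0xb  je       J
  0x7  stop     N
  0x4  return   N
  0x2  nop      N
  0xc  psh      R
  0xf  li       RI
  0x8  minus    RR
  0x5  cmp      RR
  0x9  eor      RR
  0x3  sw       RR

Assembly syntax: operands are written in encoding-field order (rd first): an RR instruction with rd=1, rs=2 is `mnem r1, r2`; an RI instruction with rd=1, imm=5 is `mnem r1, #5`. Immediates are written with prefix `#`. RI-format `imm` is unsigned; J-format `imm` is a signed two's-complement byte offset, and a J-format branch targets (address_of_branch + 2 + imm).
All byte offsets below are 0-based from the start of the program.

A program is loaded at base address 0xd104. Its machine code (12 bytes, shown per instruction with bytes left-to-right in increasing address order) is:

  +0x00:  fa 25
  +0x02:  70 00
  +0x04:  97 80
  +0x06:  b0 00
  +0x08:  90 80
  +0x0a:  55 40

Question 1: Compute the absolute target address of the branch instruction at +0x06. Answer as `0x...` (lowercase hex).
0xd10c

+0x06: b0 00 ⇒ word 0xb000 (big)
  opcode bits[15:12]=0xb: je/J
  imm@[11:0]=0x0 ⇒ #0
  target = base 0xd104 + off 0x06 + 2 + imm 0 = 0xd10c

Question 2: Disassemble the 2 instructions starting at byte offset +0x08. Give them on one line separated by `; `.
eor r0, r2; cmp r2, r5

off 0x08: read 90 80 as big → 0x9080
  opcode bits[15:12]=0x9: eor/RR
  [11:9] rd=0 = r0
  [8:6] rs=2 = r2
off 0x0a: read 55 40 as big → 0x5540
  opcode bits[15:12]=0x5: cmp/RR
  [11:9] rd=2 = r2
  [8:6] rs=5 = r5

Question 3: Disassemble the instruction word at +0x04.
+0x04: 97 80 ⇒ word 0x9780 (big)
  top 4b → 0x9 → eor [RR]
  rd: (w>>9)&0x7=0x3 → r3
  rs: (w>>6)&0x7=0x6 → r6

eor r3, r6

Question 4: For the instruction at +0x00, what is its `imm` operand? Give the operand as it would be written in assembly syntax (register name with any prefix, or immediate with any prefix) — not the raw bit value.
#37

[00] fa 25 → 0xfa25
  opcode bits[15:12]=0xf: li/RI
  [11:9] rd=5 = r5
  [8:0] imm=37 = #37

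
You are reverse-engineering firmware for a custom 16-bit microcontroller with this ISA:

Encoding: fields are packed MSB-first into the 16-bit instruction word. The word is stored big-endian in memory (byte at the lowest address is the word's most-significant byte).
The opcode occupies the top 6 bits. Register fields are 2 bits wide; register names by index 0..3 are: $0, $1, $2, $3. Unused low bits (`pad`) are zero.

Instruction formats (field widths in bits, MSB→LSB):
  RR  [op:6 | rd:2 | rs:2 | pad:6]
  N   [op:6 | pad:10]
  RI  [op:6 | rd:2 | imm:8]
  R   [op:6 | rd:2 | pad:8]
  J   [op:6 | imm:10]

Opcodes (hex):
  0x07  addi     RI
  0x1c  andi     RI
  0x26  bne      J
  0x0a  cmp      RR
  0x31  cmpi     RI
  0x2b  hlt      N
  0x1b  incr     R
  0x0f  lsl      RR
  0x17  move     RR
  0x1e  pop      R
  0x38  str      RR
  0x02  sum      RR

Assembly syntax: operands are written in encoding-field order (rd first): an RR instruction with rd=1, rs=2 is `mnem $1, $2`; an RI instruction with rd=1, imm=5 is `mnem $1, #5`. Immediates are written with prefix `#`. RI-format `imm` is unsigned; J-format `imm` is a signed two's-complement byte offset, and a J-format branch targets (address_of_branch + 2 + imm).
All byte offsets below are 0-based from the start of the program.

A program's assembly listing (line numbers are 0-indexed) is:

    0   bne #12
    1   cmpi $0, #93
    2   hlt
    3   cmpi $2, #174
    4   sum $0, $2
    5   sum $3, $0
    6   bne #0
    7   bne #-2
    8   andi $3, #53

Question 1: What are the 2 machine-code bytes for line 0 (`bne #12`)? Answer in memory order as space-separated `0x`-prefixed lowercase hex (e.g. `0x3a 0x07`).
0x98 0x0c

line 0 (bne): pack op=0x26:6|imm=12:10 = 0x980c; big→ 98 0c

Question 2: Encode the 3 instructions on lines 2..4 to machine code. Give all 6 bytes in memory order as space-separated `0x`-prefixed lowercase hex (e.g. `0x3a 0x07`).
0xac 0x00 0xc6 0xae 0x08 0x80

L2: hlt op=0x2b:6|pad=0:10 ⇒ 0xac00 ⇒ big ac 00
L3: cmpi op=0x31:6|rd=2:2|imm=174:8 ⇒ 0xc6ae ⇒ big c6 ae
L4: sum op=0x2:6|rd=0:2|rs=2:2|pad=0:6 ⇒ 0x0880 ⇒ big 08 80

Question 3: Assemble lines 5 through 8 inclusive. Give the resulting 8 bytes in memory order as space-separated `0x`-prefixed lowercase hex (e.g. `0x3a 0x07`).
0x0b 0x00 0x98 0x00 0x9b 0xfe 0x73 0x35

5. sum fields op=0x2:6|rd=3:2|rs=0:2|pad=0:6 → word 0b00h → 0b 00
6. bne fields op=0x26:6|imm=0:10 → word 9800h → 98 00
7. bne fields op=0x26:6|imm=-2:10 → word 9bfeh → 9b fe
8. andi fields op=0x1c:6|rd=3:2|imm=53:8 → word 7335h → 73 35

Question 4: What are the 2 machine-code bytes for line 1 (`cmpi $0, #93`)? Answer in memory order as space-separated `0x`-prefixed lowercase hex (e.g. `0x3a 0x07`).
0xc4 0x5d

line 1 (cmpi): pack op=0x31:6|rd=0:2|imm=93:8 = 0xc45d; big→ c4 5d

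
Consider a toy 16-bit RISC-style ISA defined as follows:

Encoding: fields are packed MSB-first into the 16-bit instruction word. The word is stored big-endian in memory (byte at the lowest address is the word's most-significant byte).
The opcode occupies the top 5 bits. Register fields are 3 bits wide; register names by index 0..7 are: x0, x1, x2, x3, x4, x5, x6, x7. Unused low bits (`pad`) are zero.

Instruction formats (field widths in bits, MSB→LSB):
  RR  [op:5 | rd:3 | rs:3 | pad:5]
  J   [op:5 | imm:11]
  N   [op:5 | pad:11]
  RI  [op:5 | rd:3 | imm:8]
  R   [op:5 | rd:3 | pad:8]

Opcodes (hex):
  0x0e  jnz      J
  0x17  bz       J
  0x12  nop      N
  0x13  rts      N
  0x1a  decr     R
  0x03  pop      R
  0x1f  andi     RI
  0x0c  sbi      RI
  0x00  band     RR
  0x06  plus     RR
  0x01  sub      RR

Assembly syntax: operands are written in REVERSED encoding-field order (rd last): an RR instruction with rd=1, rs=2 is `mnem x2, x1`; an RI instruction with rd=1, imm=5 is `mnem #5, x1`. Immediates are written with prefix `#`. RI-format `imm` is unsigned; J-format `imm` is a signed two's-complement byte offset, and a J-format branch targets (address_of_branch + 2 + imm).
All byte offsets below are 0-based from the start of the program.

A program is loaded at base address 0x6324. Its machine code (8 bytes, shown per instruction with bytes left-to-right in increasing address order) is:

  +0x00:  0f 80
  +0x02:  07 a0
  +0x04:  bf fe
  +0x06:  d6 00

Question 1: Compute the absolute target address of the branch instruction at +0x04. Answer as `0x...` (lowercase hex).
@+04  big-endian(bf fe) = 0xbffe
  top 5b → 0x17 → bz [J]
  imm@[10:0]=0x7fe (s11→-2) ⇒ #-2
  target = base 0x6324 + off 0x04 + 2 + imm -2 = 0x6328

0x6328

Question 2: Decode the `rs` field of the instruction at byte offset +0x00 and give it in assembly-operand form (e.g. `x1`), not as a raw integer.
+0x00: 0f 80 ⇒ word 0x0f80 (big)
  opcode bits[15:11]=0x1: sub/RR
  rd@[10:8]=0x7 ⇒ x7
  rs@[7:5]=0x4 ⇒ x4

x4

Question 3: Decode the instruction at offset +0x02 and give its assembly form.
off 0x02: read 07 a0 as big → 0x07a0
  op=0x07a0>>11=0x0 ⇒ band (RR)
  rd@[10:8]=0x7 ⇒ x7
  rs@[7:5]=0x5 ⇒ x5

band x5, x7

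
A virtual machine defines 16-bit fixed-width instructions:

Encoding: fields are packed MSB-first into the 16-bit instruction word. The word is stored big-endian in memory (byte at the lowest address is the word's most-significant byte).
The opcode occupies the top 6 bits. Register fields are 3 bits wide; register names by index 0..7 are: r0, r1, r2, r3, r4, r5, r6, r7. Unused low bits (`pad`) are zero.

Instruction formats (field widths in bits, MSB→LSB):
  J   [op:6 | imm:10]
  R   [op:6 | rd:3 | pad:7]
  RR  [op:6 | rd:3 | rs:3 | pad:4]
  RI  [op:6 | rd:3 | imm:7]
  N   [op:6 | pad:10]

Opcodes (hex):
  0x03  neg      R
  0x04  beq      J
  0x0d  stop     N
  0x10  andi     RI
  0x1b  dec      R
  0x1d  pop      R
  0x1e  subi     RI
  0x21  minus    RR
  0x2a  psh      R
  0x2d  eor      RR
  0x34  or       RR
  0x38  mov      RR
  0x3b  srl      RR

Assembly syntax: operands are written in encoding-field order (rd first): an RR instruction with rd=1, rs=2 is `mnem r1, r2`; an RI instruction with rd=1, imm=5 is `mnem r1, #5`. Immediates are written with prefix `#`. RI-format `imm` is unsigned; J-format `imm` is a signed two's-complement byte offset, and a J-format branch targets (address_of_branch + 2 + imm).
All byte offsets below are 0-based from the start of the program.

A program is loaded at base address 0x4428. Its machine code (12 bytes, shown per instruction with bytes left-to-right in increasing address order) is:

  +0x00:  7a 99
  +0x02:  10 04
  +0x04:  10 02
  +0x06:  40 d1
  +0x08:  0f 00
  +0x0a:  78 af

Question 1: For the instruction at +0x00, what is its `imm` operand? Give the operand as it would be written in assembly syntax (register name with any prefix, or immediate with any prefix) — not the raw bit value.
+0x00: 7a 99 ⇒ word 0x7a99 (big)
  op=0x7a99>>10=0x1e ⇒ subi (RI)
  rd@[9:7]=0x5 ⇒ r5
  imm@[6:0]=0x19 ⇒ #25

#25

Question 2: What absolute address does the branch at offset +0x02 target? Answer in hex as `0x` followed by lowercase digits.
@+02  big-endian(10 04) = 0x1004
  op=0x1004>>10=0x4 ⇒ beq (J)
  [9:0] imm=4 = #4
  target = base 0x4428 + off 0x02 + 2 + imm 4 = 0x4430

0x4430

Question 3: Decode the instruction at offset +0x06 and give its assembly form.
@+06  big-endian(40 d1) = 0x40d1
  top 6b → 0x10 → andi [RI]
  [9:7] rd=1 = r1
  [6:0] imm=81 = #81

andi r1, #81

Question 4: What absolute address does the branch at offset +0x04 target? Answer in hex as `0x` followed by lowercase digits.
off 0x04: read 10 02 as big → 0x1002
  opcode bits[15:10]=0x4: beq/J
  imm@[9:0]=0x2 ⇒ #2
  target = base 0x4428 + off 0x04 + 2 + imm 2 = 0x4430

0x4430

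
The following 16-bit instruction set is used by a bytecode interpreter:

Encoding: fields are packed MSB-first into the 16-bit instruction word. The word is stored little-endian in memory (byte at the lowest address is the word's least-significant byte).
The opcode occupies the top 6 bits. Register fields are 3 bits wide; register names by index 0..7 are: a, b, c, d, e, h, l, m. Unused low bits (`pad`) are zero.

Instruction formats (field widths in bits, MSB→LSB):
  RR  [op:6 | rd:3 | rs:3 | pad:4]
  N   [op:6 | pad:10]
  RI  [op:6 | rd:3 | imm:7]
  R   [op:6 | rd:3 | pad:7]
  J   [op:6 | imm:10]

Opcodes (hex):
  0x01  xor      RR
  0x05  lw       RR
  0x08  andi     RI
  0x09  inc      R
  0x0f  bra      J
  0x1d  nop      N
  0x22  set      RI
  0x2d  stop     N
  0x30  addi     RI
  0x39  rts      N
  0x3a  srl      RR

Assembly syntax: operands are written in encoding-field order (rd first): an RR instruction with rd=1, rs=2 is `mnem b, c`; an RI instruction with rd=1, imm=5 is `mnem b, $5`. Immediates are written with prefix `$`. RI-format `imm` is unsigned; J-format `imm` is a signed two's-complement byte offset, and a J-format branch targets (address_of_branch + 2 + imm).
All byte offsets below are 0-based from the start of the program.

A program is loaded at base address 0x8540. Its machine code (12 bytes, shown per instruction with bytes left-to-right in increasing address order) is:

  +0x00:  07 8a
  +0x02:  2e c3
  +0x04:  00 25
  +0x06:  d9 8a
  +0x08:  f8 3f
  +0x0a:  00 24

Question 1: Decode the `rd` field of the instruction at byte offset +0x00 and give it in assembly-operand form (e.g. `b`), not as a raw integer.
[00] 07 8a → 0x8a07
  opcode bits[15:10]=0x22: set/RI
  rd: (w>>7)&0x7=0x4 → e
  imm: (w>>0)&0x7f=0x7 → $7

e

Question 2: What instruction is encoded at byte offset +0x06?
@+06  little-endian(d9 8a) = 0x8ad9
  opcode bits[15:10]=0x22: set/RI
  [9:7] rd=5 = h
  [6:0] imm=89 = $89

set h, $89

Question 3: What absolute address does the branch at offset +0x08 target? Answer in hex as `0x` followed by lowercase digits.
0x8542

off 0x08: read f8 3f as little → 0x3ff8
  op=0x3ff8>>10=0xf ⇒ bra (J)
  [9:0] imm=1016 (s10→-8) = $-8
  target = base 0x8540 + off 0x08 + 2 + imm -8 = 0x8542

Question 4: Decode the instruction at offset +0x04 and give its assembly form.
@+04  little-endian(00 25) = 0x2500
  top 6b → 0x9 → inc [R]
  rd@[9:7]=0x2 ⇒ c

inc c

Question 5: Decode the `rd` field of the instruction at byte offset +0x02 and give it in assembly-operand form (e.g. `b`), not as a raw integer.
l

off 0x02: read 2e c3 as little → 0xc32e
  top 6b → 0x30 → addi [RI]
  [9:7] rd=6 = l
  [6:0] imm=46 = $46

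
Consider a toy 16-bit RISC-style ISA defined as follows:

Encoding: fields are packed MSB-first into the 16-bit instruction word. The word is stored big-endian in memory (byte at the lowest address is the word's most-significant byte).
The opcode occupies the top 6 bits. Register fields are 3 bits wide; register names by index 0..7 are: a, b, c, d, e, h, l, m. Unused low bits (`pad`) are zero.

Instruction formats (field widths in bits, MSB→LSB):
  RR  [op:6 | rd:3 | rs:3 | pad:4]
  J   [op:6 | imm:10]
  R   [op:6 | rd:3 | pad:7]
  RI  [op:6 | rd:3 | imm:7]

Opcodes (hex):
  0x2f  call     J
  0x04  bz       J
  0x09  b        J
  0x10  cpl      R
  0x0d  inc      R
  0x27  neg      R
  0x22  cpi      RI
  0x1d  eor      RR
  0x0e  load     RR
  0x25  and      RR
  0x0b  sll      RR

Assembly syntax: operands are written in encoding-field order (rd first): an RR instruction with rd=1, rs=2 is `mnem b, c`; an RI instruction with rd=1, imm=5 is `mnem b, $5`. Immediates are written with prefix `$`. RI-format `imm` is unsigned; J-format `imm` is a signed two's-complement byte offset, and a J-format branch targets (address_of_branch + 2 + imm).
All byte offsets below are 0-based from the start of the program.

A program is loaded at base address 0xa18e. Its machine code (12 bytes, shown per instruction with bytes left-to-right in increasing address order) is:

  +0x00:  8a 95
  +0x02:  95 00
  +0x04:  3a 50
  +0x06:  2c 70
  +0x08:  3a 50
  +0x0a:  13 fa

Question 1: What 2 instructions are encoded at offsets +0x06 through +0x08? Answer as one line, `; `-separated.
sll a, m; load e, h

@+06  big-endian(2c 70) = 0x2c70
  opcode bits[15:10]=0xb: sll/RR
  [9:7] rd=0 = a
  [6:4] rs=7 = m
@+08  big-endian(3a 50) = 0x3a50
  opcode bits[15:10]=0xe: load/RR
  [9:7] rd=4 = e
  [6:4] rs=5 = h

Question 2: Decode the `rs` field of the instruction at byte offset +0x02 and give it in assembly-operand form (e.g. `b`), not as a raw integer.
@+02  big-endian(95 00) = 0x9500
  op=0x9500>>10=0x25 ⇒ and (RR)
  [9:7] rd=2 = c
  [6:4] rs=0 = a

a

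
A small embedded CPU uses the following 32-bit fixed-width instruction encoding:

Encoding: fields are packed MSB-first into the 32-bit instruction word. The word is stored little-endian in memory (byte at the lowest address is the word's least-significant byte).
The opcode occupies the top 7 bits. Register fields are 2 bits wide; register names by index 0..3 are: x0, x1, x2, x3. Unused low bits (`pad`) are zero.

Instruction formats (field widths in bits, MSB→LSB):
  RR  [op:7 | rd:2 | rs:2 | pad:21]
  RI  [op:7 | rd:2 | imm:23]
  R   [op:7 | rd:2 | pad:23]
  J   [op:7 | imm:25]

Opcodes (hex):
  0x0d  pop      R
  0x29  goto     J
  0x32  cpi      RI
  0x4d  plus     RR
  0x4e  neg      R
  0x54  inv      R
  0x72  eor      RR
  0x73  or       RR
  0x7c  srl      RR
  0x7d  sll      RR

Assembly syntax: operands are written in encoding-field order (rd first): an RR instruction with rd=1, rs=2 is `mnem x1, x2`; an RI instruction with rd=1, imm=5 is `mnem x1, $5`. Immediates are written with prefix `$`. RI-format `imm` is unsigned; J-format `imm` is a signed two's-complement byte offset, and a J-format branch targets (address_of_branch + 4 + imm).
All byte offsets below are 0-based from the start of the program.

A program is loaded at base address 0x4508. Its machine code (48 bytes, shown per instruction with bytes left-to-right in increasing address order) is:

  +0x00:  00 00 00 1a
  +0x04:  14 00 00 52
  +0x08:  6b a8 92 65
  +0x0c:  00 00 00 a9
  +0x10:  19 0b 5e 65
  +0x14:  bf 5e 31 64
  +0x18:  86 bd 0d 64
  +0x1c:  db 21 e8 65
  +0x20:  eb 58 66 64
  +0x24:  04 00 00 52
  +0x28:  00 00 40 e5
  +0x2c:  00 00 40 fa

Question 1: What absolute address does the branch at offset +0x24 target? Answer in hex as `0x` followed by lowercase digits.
0x4534

[24] 04 00 00 52 → 0x52000004
  top 7b → 0x29 → goto [J]
  [24:0] imm=4 = $4
  target = base 0x4508 + off 0x24 + 4 + imm 4 = 0x4534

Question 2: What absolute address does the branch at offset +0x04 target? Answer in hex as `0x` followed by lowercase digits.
@+04  little-endian(14 00 00 52) = 0x52000014
  top 7b → 0x29 → goto [J]
  [24:0] imm=20 = $20
  target = base 0x4508 + off 0x04 + 4 + imm 20 = 0x4524

0x4524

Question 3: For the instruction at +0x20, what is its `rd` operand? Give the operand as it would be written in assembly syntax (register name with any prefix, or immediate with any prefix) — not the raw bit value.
x0

+0x20: eb 58 66 64 ⇒ word 0x646658eb (little)
  opcode bits[31:25]=0x32: cpi/RI
  rd@[24:23]=0x0 ⇒ x0
  imm@[22:0]=0x6658eb ⇒ $6707435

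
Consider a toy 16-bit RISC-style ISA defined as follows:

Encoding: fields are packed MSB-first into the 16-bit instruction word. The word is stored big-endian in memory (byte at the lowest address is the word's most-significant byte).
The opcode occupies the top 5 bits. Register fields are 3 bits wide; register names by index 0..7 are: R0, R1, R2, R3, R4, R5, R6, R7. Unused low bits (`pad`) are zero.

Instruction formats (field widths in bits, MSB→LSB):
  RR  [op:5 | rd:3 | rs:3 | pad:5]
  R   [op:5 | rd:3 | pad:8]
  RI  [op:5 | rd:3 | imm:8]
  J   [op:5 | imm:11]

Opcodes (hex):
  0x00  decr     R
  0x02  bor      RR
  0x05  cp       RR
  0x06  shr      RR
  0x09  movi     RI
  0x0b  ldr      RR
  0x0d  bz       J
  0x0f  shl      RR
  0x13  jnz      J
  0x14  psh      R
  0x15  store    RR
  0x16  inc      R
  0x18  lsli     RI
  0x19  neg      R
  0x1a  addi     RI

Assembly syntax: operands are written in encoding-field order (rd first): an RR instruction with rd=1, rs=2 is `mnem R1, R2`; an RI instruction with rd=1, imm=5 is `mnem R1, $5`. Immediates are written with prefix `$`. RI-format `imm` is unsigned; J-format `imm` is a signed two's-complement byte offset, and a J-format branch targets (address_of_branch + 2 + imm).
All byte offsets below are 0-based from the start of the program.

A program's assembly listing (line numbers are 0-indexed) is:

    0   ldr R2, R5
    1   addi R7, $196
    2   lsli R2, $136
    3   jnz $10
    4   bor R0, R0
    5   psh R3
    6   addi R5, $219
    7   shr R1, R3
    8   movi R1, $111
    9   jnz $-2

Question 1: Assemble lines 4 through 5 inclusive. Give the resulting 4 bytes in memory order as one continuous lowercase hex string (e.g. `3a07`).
1000a300

4. bor fields op=0x2:5|rd=0:3|rs=0:3|pad=0:5 → word 1000h → 10 00
5. psh fields op=0x14:5|rd=3:3|pad=0:8 → word a300h → a3 00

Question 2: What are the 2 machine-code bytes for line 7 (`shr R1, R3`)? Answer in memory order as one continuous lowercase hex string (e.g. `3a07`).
line 7 (shr): pack op=0x6:5|rd=1:3|rs=3:3|pad=0:5 = 0x3160; big→ 31 60

3160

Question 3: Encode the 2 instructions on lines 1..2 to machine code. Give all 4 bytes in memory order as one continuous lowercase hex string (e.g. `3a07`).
1. addi fields op=0x1a:5|rd=7:3|imm=196:8 → word d7c4h → d7 c4
2. lsli fields op=0x18:5|rd=2:3|imm=136:8 → word c288h → c2 88

d7c4c288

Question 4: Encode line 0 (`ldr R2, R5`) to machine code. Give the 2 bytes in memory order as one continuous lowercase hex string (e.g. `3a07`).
5aa0

L0: ldr op=0xb:5|rd=2:3|rs=5:3|pad=0:5 ⇒ 0x5aa0 ⇒ big 5a a0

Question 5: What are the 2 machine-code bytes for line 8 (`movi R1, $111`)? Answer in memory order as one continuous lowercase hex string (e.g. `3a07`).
L8: movi op=0x9:5|rd=1:3|imm=111:8 ⇒ 0x496f ⇒ big 49 6f

496f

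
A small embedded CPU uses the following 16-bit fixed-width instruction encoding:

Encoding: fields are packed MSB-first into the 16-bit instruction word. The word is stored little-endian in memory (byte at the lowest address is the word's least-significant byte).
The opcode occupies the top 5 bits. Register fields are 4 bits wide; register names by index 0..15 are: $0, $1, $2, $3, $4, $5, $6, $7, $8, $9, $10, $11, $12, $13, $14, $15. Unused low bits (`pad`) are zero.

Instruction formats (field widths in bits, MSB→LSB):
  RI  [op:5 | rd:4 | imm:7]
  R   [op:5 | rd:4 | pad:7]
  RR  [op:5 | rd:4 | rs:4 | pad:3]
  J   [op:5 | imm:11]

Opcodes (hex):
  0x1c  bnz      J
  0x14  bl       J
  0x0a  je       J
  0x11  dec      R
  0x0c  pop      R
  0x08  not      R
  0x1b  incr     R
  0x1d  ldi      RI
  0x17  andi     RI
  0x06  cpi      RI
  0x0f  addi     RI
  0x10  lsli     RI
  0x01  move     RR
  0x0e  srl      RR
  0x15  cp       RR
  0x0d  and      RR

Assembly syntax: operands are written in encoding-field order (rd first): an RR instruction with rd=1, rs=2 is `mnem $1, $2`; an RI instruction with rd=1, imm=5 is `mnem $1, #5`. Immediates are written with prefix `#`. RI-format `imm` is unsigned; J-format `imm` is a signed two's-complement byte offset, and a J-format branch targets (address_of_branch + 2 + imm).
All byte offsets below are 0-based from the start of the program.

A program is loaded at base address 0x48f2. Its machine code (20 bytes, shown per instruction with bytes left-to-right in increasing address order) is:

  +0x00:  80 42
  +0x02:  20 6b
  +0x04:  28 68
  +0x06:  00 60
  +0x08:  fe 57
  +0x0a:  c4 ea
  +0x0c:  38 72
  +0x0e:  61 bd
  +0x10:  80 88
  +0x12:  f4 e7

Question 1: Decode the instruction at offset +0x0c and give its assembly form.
srl $4, $7

off 0x0c: read 38 72 as little → 0x7238
  op=0x7238>>11=0xe ⇒ srl (RR)
  [10:7] rd=4 = $4
  [6:3] rs=7 = $7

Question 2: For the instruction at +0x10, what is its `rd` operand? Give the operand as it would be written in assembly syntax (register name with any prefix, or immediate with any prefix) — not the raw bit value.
off 0x10: read 80 88 as little → 0x8880
  op=0x8880>>11=0x11 ⇒ dec (R)
  rd@[10:7]=0x1 ⇒ $1

$1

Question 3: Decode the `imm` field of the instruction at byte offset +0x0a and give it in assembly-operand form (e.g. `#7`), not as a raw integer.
#68

[0a] c4 ea → 0xeac4
  top 5b → 0x1d → ldi [RI]
  rd: (w>>7)&0xf=0x5 → $5
  imm: (w>>0)&0x7f=0x44 → #68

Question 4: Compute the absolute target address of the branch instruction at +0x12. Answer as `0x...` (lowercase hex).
0x48fa

[12] f4 e7 → 0xe7f4
  opcode bits[15:11]=0x1c: bnz/J
  imm: (w>>0)&0x7ff=0x7f4 (s11→-12) → #-12
  target = base 0x48f2 + off 0x12 + 2 + imm -12 = 0x48fa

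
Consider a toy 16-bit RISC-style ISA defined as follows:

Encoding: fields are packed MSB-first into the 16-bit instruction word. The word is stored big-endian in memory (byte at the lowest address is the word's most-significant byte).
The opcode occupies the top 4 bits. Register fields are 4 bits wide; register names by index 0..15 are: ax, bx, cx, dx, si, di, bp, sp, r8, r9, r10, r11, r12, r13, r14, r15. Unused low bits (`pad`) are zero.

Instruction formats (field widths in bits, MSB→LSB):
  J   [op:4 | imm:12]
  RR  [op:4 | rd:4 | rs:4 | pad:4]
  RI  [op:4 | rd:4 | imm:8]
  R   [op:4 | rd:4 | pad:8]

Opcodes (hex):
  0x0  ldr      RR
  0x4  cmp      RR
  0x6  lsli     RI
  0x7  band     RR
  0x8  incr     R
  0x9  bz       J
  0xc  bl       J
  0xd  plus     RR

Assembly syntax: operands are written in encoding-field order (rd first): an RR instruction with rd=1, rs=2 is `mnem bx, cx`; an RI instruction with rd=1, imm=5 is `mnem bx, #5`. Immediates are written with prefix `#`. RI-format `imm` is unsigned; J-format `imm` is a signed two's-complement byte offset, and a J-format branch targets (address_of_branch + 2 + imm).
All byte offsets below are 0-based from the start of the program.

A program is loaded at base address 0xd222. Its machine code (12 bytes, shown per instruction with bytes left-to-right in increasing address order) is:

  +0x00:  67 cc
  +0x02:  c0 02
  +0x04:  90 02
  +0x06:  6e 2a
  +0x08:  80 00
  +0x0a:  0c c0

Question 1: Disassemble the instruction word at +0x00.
+0x00: 67 cc ⇒ word 0x67cc (big)
  opcode bits[15:12]=0x6: lsli/RI
  [11:8] rd=7 = sp
  [7:0] imm=204 = #204

lsli sp, #204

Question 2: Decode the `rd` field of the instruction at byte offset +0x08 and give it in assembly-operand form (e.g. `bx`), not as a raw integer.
ax

off 0x08: read 80 00 as big → 0x8000
  opcode bits[15:12]=0x8: incr/R
  rd@[11:8]=0x0 ⇒ ax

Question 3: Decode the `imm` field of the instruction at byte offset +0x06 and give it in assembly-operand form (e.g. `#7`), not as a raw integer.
+0x06: 6e 2a ⇒ word 0x6e2a (big)
  op=0x6e2a>>12=0x6 ⇒ lsli (RI)
  rd: (w>>8)&0xf=0xe → r14
  imm: (w>>0)&0xff=0x2a → #42

#42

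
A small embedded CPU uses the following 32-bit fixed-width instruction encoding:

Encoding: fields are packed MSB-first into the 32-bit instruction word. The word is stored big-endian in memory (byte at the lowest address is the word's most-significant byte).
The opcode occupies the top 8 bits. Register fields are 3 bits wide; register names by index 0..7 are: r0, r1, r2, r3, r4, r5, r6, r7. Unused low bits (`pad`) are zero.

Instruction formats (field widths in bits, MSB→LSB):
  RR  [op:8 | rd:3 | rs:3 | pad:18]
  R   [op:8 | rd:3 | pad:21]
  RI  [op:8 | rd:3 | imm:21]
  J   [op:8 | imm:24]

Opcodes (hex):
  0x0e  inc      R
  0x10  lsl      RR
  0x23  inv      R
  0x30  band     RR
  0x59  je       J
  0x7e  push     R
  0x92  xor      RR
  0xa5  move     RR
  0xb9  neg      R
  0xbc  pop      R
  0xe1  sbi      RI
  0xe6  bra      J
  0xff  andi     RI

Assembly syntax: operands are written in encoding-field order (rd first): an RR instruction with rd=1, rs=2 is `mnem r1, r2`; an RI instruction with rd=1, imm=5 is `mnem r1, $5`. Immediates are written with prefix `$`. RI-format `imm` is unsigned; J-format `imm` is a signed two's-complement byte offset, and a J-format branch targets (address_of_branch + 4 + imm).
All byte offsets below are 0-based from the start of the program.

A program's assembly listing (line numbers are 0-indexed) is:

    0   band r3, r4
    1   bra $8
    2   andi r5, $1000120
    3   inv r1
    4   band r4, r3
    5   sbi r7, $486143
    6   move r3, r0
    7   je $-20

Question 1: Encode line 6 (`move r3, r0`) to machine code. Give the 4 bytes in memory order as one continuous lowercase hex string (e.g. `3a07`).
a5600000

line 6 (move): pack op=0xa5:8|rd=3:3|rs=0:3|pad=0:18 = 0xa5600000; big→ a5 60 00 00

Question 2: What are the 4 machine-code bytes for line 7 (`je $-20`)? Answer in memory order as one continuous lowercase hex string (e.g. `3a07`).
59ffffec

L7: je op=0x59:8|imm=-20:24 ⇒ 0x59ffffec ⇒ big 59 ff ff ec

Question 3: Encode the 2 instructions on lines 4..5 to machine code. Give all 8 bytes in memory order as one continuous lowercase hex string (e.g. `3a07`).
line 4 (band): pack op=0x30:8|rd=4:3|rs=3:3|pad=0:18 = 0x308c0000; big→ 30 8c 00 00
line 5 (sbi): pack op=0xe1:8|rd=7:3|imm=486143:21 = 0xe1e76aff; big→ e1 e7 6a ff

308c0000e1e76aff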